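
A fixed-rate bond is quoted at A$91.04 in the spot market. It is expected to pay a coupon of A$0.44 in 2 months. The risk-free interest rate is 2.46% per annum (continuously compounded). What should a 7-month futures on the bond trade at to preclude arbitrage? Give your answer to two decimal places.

A$91.91

PV(coupons) I = 0.44·e^(−0.0246·2/12)
I = 0.4382
F = (S − I)·e^(rT) = (91.04 − 0.4382) · e^(0.0246·7/12)
= 90.6018 · e^0.014350 = 90.6018 × 1.014453 = A$91.91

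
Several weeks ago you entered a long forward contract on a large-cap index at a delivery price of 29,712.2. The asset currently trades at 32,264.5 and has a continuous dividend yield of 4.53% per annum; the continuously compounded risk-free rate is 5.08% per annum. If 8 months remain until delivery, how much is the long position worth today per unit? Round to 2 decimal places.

2581.88

Current fair forward for the remaining 8 months: F = S·e^((r − q)·T), (r − q) = 0.0508 − 0.0453 = 0.0055
F = 32264.5 · e^(0.0055 × 8/12) = 32264.5 × 1.00367340 = 32383.0204
Value of long forward = (F − K)·e^(−rT) = (32383.0204 − 29712.2) · e^(−0.0508·8/12)
= 2670.8204 × 0.96670039 = 2581.88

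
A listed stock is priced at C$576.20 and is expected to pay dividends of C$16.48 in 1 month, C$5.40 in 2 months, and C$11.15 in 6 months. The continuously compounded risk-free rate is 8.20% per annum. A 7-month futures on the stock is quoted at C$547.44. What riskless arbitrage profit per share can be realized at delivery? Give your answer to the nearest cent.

C$23.01 per share

PV(dividends) I = 16.48·e^(−0.0820·1/12) + 5.40·e^(−0.0820·2/12) + 11.15·e^(−0.0820·6/12) = 32.3966
Fair futures F* = (S − I)·e^(rT) = (576.20 − 32.3966)·e^0.047833 = 543.8034 × 1.048995 = 570.4470
Market C$547.44 < fair 570.4470: forward underpriced → reverse cash-and-carry (short the stock, invest proceeds at r, pay the dividends, go long the forward).
Profit at T = |F_mkt − F*| = |547.44 − 570.4470| = C$23.01 per share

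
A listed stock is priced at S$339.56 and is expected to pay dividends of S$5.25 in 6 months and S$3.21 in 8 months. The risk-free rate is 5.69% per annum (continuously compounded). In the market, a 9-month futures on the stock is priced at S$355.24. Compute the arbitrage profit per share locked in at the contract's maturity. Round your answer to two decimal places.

S$9.43 per share

PV(dividends) I = 5.25·e^(−0.0569·6/12) + 3.21·e^(−0.0569·8/12) = 8.1933
Fair futures F* = (S − I)·e^(rT) = (339.56 − 8.1933)·e^0.042675 = 331.3667 × 1.043599 = 345.8140
Market S$355.24 > fair 345.8140: forward overpriced → cash-and-carry (borrow at r, buy the stock and collect the dividends, short the forward).
Profit at T = |F_mkt − F*| = |355.24 − 345.8140| = S$9.43 per share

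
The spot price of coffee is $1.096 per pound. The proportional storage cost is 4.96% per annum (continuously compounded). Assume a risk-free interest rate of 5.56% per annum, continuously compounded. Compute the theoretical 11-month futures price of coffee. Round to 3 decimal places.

Net carry = r + u − y = 0.0556 + 0.0496 − 0.0000 = 0.1052
F = S·e^((r+u−y)T) = 1.096 · e^(0.1052 × 11/12) = 1.096 · e^0.096433
= 1.096 × 1.101236 = $1.207 per pound

$1.207 per pound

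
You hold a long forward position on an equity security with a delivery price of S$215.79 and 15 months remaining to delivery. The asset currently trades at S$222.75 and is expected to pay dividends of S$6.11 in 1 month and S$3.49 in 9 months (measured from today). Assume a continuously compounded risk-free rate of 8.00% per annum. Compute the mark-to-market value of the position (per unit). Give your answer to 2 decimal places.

PV(remaining dividends) I = 6.11·e^(−0.0800·1/12) + 3.49·e^(−0.0800·9/12) = 9.3562
Current forward F = (S − I)·e^(rT) = (222.75 − 9.3562)·e^(0.0800·15/12) = 213.3938 × 1.105171 = 235.8366
Value (long) = (F − K)·e^(−rT) = (235.8366 − 215.79) × 0.904837 = 18.1389
Value = S$18.14

S$18.14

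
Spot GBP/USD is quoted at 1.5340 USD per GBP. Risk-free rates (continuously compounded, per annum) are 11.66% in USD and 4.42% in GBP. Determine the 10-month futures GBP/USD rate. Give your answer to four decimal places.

F = S·e^((r_USD − r_GBP)T) = 1.5340 · e^((0.1166 − 0.0442) × 10/12)
= 1.5340 · e^0.060333 = 1.5340 × 1.062190
F = 1.6294 USD per GBP

1.6294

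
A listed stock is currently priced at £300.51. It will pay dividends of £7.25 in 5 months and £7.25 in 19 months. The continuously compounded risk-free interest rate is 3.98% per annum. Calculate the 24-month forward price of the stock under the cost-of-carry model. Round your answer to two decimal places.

PV(dividends) I = 7.25·e^(−0.0398·5/12) + 7.25·e^(−0.0398·19/12)
I = 7.1308 + 6.8072 = 13.9380
F = (S − I)·e^(rT) = (300.51 − 13.9380) · e^(0.0398·24/12)
= 286.5720 · e^0.079600 = 286.5720 × 1.082854 = £310.32

£310.32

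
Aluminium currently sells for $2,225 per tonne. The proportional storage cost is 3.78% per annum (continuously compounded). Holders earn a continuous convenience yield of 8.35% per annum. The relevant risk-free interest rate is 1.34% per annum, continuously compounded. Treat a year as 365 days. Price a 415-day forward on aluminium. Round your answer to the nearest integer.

Net carry = r + u − y = 0.0134 + 0.0378 − 0.0835 = -0.0323
F = S·e^((r+u−y)T) = 2225 · e^(-0.0323 × 415/365) = 2225 · e^-0.036725
= 2225 × 0.963941 = $2,145 per tonne

$2,145 per tonne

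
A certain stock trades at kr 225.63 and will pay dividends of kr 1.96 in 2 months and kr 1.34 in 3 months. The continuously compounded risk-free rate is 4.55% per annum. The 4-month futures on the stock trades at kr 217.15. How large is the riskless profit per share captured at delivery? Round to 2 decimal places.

PV(dividends) I = 1.96·e^(−0.0455·2/12) + 1.34·e^(−0.0455·3/12) = 3.2700
Fair futures F* = (S − I)·e^(rT) = (225.63 − 3.2700)·e^0.015167 = 222.3600 × 1.015283 = 225.7583
Market kr 217.15 < fair 225.7583: forward underpriced → reverse cash-and-carry (short the stock, invest proceeds at r, pay the dividends, go long the forward).
Profit at T = |F_mkt − F*| = |217.15 − 225.7583| = kr 8.61 per share

kr 8.61 per share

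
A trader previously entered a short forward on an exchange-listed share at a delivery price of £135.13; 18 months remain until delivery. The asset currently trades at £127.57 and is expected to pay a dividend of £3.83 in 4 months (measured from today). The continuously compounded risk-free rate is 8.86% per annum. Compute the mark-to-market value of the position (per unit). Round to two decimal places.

-£5.54

PV(remaining dividends) I = 3.83·e^(−0.0886·4/12) = 3.7185
Current forward F = (S − I)·e^(rT) = (127.57 − 3.7185)·e^(0.0886·18/12) = 123.8515 × 1.142136 = 141.4553
Value (long) = (F − K)·e^(−rT) = (141.4553 − 135.13) × 0.875553 = 5.5381
Short position value = −(long value) = -£5.54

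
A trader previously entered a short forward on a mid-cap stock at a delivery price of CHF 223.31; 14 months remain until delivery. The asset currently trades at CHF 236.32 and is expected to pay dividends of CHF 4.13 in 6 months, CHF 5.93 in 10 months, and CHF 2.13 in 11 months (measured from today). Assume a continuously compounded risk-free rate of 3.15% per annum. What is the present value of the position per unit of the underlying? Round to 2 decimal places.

-CHF 9.16

PV(remaining dividends) I = 4.13·e^(−0.0315·6/12) + 5.93·e^(−0.0315·10/12) + 2.13·e^(−0.0315·11/12) = 11.9112
Current forward F = (S − I)·e^(rT) = (236.32 − 11.9112)·e^(0.0315·14/12) = 224.4088 × 1.037434 = 232.8093
Value (long) = (F − K)·e^(−rT) = (232.8093 − 223.31) × 0.963917 = 9.1565
Short position value = −(long value) = -CHF 9.16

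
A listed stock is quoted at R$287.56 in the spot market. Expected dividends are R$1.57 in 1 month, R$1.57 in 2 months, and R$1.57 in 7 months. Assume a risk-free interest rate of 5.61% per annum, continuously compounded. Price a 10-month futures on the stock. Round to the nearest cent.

R$296.46

PV(dividends) I = 1.57·e^(−0.0561·1/12) + 1.57·e^(−0.0561·2/12) + 1.57·e^(−0.0561·7/12)
I = 1.5627 + 1.5554 + 1.5195 = 4.6376
F = (S − I)·e^(rT) = (287.56 − 4.6376) · e^(0.0561·10/12)
= 282.9224 · e^0.046750 = 282.9224 × 1.047860 = R$296.46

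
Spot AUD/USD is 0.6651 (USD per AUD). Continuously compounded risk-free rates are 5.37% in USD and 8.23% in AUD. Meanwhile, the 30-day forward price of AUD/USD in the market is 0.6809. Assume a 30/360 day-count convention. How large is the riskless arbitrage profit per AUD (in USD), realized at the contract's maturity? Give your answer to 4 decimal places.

Fair forward: F* = S·e^(carry·T), with carry = (r_USD − r_AUD) = 0.0537 − 0.0823 = -0.0286
F* = 0.6651 · e^(-0.0286 × 30/360) = 0.6651 · e^-0.002383 = 0.6651 × 0.997620 = 0.6635
Market 0.6809 > fair 0.6635: forward overpriced → cash-and-carry (buy spot, short the forward).
At maturity, profit = |F_mkt − F*| = |0.6809 − 0.6635| = 0.0174 per AUD (in USD)

0.0174 per AUD (in USD)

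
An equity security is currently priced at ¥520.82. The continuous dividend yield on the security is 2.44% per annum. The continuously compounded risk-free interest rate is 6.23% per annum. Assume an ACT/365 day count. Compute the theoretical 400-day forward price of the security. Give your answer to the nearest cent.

¥542.91

F = S·e^((r − q)T) = 520.82 · e^((0.0623 − 0.0244) × 400/365)
= 520.82 · e^0.041534 = 520.82 × 1.042409
F = ¥542.91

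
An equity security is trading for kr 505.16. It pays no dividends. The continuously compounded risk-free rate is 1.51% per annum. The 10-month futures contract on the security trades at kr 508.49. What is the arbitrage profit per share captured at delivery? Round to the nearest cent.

Fair futures: F* = S·e^(carry·T), with carry = r = 0.0151
F* = 505.16 · e^(0.0151 × 10/12) = 505.16 · e^0.012583 = 505.16 × 1.012662 = kr 511.5563
Market kr 508.49 < fair kr 511.5563: forward underpriced → reverse cash-and-carry (short spot, go long the forward).
At maturity, profit = |F_mkt − F*| = |508.49 − 511.5563| = kr 3.07 per share

kr 3.07 per share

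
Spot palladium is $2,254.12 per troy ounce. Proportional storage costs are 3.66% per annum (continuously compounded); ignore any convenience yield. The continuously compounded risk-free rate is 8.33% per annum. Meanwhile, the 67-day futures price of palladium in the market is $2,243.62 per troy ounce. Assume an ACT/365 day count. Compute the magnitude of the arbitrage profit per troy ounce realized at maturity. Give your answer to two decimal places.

Fair futures: F* = S·e^(carry·T), with carry = (r + u) = 0.0833 + 0.0366 = 0.1199
F* = 2254.12 · e^(0.1199 × 67/365) = 2254.12 · e^0.02200904 = 2254.12 × 1.02225303 = $2304.2810
Market $2243.62 < fair $2304.2810: forward underpriced → reverse cash-and-carry (short spot, go long the forward).
At maturity, profit = |F_mkt − F*| = |2243.62 − 2304.2810| = $60.66 per troy ounce

$60.66 per troy ounce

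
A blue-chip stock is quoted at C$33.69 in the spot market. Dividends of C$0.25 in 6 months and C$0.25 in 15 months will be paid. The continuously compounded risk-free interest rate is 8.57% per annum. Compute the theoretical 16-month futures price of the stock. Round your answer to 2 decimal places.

C$37.25

PV(dividends) I = 0.25·e^(−0.0857·6/12) + 0.25·e^(−0.0857·15/12)
I = 0.2395 + 0.2246 = 0.4641
F = (S − I)·e^(rT) = (33.69 − 0.4641) · e^(0.0857·16/12)
= 33.2259 · e^0.114267 = 33.2259 × 1.121051 = C$37.25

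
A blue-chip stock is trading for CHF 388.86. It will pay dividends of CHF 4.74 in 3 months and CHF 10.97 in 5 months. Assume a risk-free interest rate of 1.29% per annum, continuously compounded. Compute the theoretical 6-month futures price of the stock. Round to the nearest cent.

PV(dividends) I = 4.74·e^(−0.0129·3/12) + 10.97·e^(−0.0129·5/12)
I = 4.7247 + 10.9112 = 15.6359
F = (S − I)·e^(rT) = (388.86 − 15.6359) · e^(0.0129·6/12)
= 373.2241 · e^0.006450 = 373.2241 × 1.006471 = CHF 375.64

CHF 375.64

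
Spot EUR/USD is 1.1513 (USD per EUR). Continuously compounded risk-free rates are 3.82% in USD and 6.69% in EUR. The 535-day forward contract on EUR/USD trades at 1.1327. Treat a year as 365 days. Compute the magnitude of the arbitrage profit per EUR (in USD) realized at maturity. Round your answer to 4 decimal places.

Fair forward: F* = S·e^(carry·T), with carry = (r_USD − r_EUR) = 0.0382 − 0.0669 = -0.0287
F* = 1.1513 · e^(-0.0287 × 535/365) = 1.1513 · e^-0.042067 = 1.1513 × 0.958806 = 1.1039
Market 1.1327 > fair 1.1039: forward overpriced → cash-and-carry (buy spot, short the forward).
At maturity, profit = |F_mkt − F*| = |1.1327 − 1.1039| = 0.0288 per EUR (in USD)

0.0288 per EUR (in USD)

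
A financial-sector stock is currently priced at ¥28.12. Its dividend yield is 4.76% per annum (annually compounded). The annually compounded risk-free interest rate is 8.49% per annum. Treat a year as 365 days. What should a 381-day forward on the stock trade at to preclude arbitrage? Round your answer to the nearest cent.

¥29.17

F = S · (1+r)^T / (1+q)^T
= 28.12 × 1.088782 / 1.049738 = 28.12 × 1.037194
F = ¥29.17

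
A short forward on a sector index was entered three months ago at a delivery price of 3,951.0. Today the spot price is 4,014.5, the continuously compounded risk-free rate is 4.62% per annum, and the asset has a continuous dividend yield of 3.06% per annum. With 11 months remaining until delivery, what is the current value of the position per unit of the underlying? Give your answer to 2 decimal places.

-116.29

Current fair forward for the remaining 11 months: F = S·e^((r − q)·T), (r − q) = 0.0462 − 0.0306 = 0.0156
F = 4014.5 · e^(0.0156 × 11/12) = 4014.5 × 1.01440273 = 4072.3198
Value of long forward = (F − K)·e^(−rT) = (4072.3198 − 3951.0) · e^(−0.0462·11/12)
= 121.3198 × 0.95853423 = 116.29
Short position value = −(long value) = -116.29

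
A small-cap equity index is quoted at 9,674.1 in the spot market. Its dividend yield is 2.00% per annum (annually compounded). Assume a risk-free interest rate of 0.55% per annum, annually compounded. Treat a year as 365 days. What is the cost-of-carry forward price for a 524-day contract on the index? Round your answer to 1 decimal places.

9,477.3

F = S · (1+r)^T / (1+q)^T
= 9674.1 × 1.007905 / 1.028837 = 9674.1 × 0.979655
F = 9,477.3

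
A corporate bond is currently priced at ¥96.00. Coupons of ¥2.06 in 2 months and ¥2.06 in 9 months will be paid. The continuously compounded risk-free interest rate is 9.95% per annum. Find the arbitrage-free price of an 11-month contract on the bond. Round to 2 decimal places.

PV(coupons) I = 2.06·e^(−0.0995·2/12) + 2.06·e^(−0.0995·9/12)
I = 2.0261 + 1.9119 = 3.9380
F = (S − I)·e^(rT) = (96.00 − 3.9380) · e^(0.0995·11/12)
= 92.0620 · e^0.091208 = 92.0620 × 1.095497 = ¥100.85

¥100.85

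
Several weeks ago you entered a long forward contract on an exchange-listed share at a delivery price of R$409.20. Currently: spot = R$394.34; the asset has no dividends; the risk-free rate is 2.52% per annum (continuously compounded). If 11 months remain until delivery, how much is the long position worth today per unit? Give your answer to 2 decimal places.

Current fair forward for the remaining 11 months: F = S·e^(r·T), r = 0.0252
F = 394.34 · e^(0.0252 × 11/12) = 394.34 × 1.023369 = 403.5553
Value of long forward = (F − K)·e^(−rT) = (403.5553 − 409.20) · e^(−0.0252·11/12)
= -5.6447 × 0.977165 = -5.52

-R$5.52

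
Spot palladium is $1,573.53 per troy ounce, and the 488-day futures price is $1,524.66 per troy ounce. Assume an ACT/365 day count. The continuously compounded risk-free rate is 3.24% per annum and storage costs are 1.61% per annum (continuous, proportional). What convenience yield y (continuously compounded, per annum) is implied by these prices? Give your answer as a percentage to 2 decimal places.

F = S·e^((r+u−y)T) ⇒ (r+u−y) = ln(F/S)/T
ln(1524.66/1573.53) = -0.031550; /T ⇒ -0.023598
y = r + u − ln(F/S)/T = 0.0324 + 0.0161 + 0.023598 = 0.072098
y = 7.21%

7.21%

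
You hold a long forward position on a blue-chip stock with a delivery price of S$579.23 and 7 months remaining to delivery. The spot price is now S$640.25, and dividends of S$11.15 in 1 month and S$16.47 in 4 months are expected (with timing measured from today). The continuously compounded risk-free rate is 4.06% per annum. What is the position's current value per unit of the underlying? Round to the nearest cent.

S$47.22

PV(remaining dividends) I = 11.15·e^(−0.0406·1/12) + 16.47·e^(−0.0406·4/12) = 27.3609
Current forward F = (S − I)·e^(rT) = (640.25 − 27.3609)·e^(0.0406·7/12) = 612.8891 × 1.023966 = 627.5776
Value (long) = (F − K)·e^(−rT) = (627.5776 − 579.23) × 0.976595 = 47.2160
Value = S$47.22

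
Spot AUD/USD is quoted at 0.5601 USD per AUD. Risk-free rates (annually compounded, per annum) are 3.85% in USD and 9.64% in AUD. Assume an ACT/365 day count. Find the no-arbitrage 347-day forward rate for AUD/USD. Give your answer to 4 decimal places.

0.5319

By covered interest parity, F = S · (1+r_USD)^T / (1+r_AUD)^T
= 0.5601 × 1.036567 / 1.091435 = 0.5601 × 0.949729
F = 0.5319 USD per AUD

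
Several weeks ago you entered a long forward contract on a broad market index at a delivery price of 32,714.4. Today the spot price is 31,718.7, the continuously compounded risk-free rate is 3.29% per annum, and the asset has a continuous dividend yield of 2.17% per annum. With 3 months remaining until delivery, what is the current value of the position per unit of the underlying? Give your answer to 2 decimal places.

-899.34

Current fair forward for the remaining 3 months: F = S·e^((r − q)·T), (r − q) = 0.0329 − 0.0217 = 0.0112
F = 31718.7 · e^(0.0112 × 3/12) = 31718.7 × 1.00280392 = 31807.6367
Value of long forward = (F − K)·e^(−rT) = (31807.6367 − 32714.4) · e^(−0.0329·3/12)
= -906.7633 × 0.99180873 = -899.34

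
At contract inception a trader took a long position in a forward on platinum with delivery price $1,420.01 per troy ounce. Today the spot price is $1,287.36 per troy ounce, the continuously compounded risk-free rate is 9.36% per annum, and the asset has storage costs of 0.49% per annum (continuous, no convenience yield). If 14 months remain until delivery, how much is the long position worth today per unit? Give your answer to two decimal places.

Current fair forward for the remaining 14 months: F = S·e^((r + u)·T), (r + u) = 0.0936 + 0.0049 = 0.0985
F = 1287.36 · e^(0.0985 × 14/12) = 1287.36 × 1.12177995 = 1444.1346
Value of long forward = (F − K)·e^(−rT) = (1444.1346 − 1420.01) · e^(−0.0936·14/12)
= 24.1246 × 0.89655109 = 21.63

$21.63 per troy ounce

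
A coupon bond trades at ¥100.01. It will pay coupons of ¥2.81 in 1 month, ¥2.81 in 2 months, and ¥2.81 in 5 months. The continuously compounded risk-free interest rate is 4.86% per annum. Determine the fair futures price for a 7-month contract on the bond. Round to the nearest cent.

¥94.31

PV(coupons) I = 2.81·e^(−0.0486·1/12) + 2.81·e^(−0.0486·2/12) + 2.81·e^(−0.0486·5/12)
I = 2.7986 + 2.7873 + 2.7537 = 8.3396
F = (S − I)·e^(rT) = (100.01 − 8.3396) · e^(0.0486·7/12)
= 91.6704 · e^0.028350 = 91.6704 × 1.028756 = ¥94.31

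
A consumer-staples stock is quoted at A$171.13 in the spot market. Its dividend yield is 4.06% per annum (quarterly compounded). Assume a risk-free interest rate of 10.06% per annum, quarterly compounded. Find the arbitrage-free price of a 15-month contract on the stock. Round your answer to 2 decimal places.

A$184.22

F = S · (1+r/4)^(4T) / (1+q/4)^(4T)
= 171.13 × 1.132236 / 1.051791 = 171.13 × 1.076484
F = A$184.22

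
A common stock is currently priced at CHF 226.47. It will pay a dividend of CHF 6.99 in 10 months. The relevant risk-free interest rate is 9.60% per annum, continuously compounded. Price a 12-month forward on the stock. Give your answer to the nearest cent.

CHF 242.19

PV(dividends) I = 6.99·e^(−0.0960·10/12)
I = 6.4526
F = (S − I)·e^(rT) = (226.47 − 6.4526) · e^(0.0960·12/12)
= 220.0174 · e^0.096000 = 220.0174 × 1.100759 = CHF 242.19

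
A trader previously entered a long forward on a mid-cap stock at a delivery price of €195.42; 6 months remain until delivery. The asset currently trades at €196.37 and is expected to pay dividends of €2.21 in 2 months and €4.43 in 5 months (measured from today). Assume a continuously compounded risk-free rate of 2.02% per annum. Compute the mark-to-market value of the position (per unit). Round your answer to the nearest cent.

PV(remaining dividends) I = 2.21·e^(−0.0202·2/12) + 4.43·e^(−0.0202·5/12) = 6.5954
Current forward F = (S − I)·e^(rT) = (196.37 − 6.5954)·e^(0.0202·6/12) = 189.7746 × 1.010151 = 191.7010
Value (long) = (F − K)·e^(−rT) = (191.7010 − 195.42) × 0.989951 = -3.6816
Value = -€3.68

-€3.68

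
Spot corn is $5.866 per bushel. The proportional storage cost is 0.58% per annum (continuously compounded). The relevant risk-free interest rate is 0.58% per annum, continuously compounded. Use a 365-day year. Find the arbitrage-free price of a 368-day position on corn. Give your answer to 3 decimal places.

Net carry = r + u − y = 0.0058 + 0.0058 − 0.0000 = 0.0116
F = S·e^((r+u−y)T) = 5.866 · e^(0.0116 × 368/365) = 5.866 · e^0.011695
= 5.866 × 1.011764 = $5.935 per bushel

$5.935 per bushel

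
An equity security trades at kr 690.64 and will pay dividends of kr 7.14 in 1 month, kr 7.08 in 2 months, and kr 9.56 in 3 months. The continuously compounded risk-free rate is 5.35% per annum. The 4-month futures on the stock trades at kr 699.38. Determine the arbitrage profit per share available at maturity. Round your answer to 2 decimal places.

PV(dividends) I = 7.14·e^(−0.0535·1/12) + 7.08·e^(−0.0535·2/12) + 9.56·e^(−0.0535·3/12) = 23.5584
Fair futures F* = (S − I)·e^(rT) = (690.64 − 23.5584)·e^0.017833 = 667.0816 × 1.017993 = 679.0844
Market kr 699.38 > fair 679.0844: forward overpriced → cash-and-carry (borrow at r, buy the stock and collect the dividends, short the forward).
Profit at T = |F_mkt − F*| = |699.38 − 679.0844| = kr 20.30 per share

kr 20.30 per share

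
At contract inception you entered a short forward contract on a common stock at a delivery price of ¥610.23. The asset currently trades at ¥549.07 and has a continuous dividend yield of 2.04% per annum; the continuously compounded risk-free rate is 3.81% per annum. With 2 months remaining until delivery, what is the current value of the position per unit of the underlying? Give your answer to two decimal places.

Current fair forward for the remaining 2 months: F = S·e^((r − q)·T), (r − q) = 0.0381 − 0.0204 = 0.0177
F = 549.07 · e^(0.0177 × 2/12) = 549.07 × 1.002954 = 550.6920
Value of long forward = (F − K)·e^(−rT) = (550.6920 − 610.23) · e^(−0.0381·2/12)
= -59.5380 × 0.993670 = -59.16
Short position value = −(long value) = ¥59.16

¥59.16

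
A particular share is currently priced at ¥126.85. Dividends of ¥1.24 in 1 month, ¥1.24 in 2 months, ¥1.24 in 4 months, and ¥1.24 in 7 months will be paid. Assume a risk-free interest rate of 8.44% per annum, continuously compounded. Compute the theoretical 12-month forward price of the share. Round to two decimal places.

¥132.75

PV(dividends) I = 1.24·e^(−0.0844·1/12) + 1.24·e^(−0.0844·2/12) + 1.24·e^(−0.0844·4/12) + 1.24·e^(−0.0844·7/12)
I = 1.2313 + 1.2227 + 1.2056 + 1.1804 = 4.8400
F = (S − I)·e^(rT) = (126.85 − 4.8400) · e^(0.0844·12/12)
= 122.0100 · e^0.084400 = 122.0100 × 1.088064 = ¥132.75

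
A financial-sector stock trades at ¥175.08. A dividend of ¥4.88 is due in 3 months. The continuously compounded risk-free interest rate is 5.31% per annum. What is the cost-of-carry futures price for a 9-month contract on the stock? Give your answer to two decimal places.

¥177.18

PV(dividends) I = 4.88·e^(−0.0531·3/12)
I = 4.8156
F = (S − I)·e^(rT) = (175.08 − 4.8156) · e^(0.0531·9/12)
= 170.2644 · e^0.039825 = 170.2644 × 1.040629 = ¥177.18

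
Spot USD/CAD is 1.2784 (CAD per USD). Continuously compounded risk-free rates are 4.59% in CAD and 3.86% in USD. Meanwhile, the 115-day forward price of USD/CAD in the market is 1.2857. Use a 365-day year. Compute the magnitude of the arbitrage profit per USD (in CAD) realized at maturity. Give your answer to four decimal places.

0.0044 per USD (in CAD)

Fair forward: F* = S·e^(carry·T), with carry = (r_CAD − r_USD) = 0.0459 − 0.0386 = 0.0073
F* = 1.2784 · e^(0.0073 × 115/365) = 1.2784 · e^0.002300 = 1.2784 × 1.002303 = 1.2813
Market 1.2857 > fair 1.2813: forward overpriced → cash-and-carry (buy spot, short the forward).
At maturity, profit = |F_mkt − F*| = |1.2857 − 1.2813| = 0.0044 per USD (in CAD)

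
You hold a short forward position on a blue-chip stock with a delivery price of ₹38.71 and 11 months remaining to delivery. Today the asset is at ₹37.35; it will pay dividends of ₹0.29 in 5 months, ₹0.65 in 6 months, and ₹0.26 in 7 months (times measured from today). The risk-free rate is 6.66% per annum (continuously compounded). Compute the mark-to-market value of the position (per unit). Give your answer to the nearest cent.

PV(remaining dividends) I = 0.29·e^(−0.0666·5/12) + 0.65·e^(−0.0666·6/12) + 0.26·e^(−0.0666·7/12) = 1.1609
Current forward F = (S − I)·e^(rT) = (37.35 − 1.1609)·e^(0.0666·11/12) = 36.1891 × 1.062952 = 38.4673
Value (long) = (F − K)·e^(−rT) = (38.4673 − 38.71) × 0.940776 = -0.2283
Short position value = −(long value) = ₹0.23

₹0.23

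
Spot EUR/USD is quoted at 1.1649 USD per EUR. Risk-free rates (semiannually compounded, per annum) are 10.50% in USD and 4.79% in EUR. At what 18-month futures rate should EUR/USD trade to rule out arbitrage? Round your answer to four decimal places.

By covered interest parity, F = S · (1+r_USD/2)^(2T) / (1+r_EUR/2)^(2T)
= 1.1649 × 1.165913 / 1.073585 = 1.1649 × 1.086000
F = 1.2651 USD per EUR

1.2651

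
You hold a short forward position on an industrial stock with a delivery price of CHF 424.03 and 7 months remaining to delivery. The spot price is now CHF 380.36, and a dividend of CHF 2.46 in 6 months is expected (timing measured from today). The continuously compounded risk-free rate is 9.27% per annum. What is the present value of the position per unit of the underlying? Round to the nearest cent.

PV(remaining dividends) I = 2.46·e^(−0.0927·6/12) = 2.3486
Current forward F = (S − I)·e^(rT) = (380.36 − 2.3486)·e^(0.0927·7/12) = 378.0114 × 1.055564 = 399.0152
Value (long) = (F − K)·e^(−rT) = (399.0152 − 424.03) × 0.947361 = -23.6980
Short position value = −(long value) = CHF 23.70

CHF 23.70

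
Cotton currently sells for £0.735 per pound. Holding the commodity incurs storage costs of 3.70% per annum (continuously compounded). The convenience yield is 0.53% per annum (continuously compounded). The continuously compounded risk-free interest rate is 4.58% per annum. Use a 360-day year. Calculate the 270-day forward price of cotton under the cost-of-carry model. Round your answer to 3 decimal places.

Net carry = r + u − y = 0.0458 + 0.0370 − 0.0053 = 0.0775
F = S·e^((r+u−y)T) = 0.735 · e^(0.0775 × 270/360) = 0.735 · e^0.058125
= 0.735 × 1.059847 = £0.779 per pound

£0.779 per pound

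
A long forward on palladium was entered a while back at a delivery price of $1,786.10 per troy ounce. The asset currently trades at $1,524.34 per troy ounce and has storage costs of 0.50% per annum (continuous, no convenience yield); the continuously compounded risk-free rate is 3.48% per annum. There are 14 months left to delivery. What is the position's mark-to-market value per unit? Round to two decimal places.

Current fair forward for the remaining 14 months: F = S·e^((r + u)·T), (r + u) = 0.0348 + 0.0050 = 0.0398
F = 1524.34 · e^(0.0398 × 14/12) = 1524.34 × 1.04752824 = 1596.7892
Value of long forward = (F − K)·e^(−rT) = (1596.7892 − 1786.10) · e^(−0.0348·14/12)
= -189.3108 × 0.96021314 = -181.78

-$181.78 per troy ounce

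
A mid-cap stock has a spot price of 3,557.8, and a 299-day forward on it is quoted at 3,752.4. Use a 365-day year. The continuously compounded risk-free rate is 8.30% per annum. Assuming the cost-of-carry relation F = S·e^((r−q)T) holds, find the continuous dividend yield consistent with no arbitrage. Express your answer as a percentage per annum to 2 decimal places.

1.80%

From F = S·e^((r−q)T): (r − q) = ln(F/S)/T
ln(3752.4/3557.8) = ln(1.054697) = 0.053254
(r − q) = 0.053254 / (299/365) = 0.065009
q = r − ln(F/S)/T = 0.0830 − 0.065009 = 0.017991
q = 1.80%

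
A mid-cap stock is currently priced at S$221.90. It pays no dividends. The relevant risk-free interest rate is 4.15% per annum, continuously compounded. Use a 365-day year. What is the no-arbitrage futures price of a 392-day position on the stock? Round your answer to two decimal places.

F = S·e^(rT) = 221.90 · e^(0.0415 × 392/365)
= 221.90 · e^0.044570 = 221.90 × 1.045578
F = S$232.01

S$232.01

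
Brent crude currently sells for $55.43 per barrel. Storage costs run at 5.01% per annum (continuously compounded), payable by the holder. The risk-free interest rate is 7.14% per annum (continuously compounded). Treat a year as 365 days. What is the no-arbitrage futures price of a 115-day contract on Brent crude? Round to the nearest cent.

Net carry = r + u − y = 0.0714 + 0.0501 − 0.0000 = 0.1215
F = S·e^((r+u−y)T) = 55.43 · e^(0.1215 × 115/365) = 55.43 · e^0.038281
= 55.43 × 1.039023 = $57.59 per barrel

$57.59 per barrel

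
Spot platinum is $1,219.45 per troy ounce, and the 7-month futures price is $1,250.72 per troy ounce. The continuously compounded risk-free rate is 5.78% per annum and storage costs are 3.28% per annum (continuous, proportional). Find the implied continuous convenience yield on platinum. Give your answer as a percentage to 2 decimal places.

4.72%

F = S·e^((r+u−y)T) ⇒ (r+u−y) = ln(F/S)/T
ln(1250.72/1219.45) = 0.025319; /T ⇒ 0.043404
y = r + u − ln(F/S)/T = 0.0578 + 0.0328 − 0.043404 = 0.047196
y = 4.72%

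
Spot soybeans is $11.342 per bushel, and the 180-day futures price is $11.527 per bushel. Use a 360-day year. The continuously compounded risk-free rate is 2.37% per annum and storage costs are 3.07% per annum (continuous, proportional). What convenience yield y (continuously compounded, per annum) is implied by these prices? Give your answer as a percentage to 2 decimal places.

F = S·e^((r+u−y)T) ⇒ (r+u−y) = ln(F/S)/T
ln(11.527/11.342) = 0.016179; /T ⇒ 0.032358
y = r + u − ln(F/S)/T = 0.0237 + 0.0307 − 0.032358 = 0.022042
y = 2.20%

2.20%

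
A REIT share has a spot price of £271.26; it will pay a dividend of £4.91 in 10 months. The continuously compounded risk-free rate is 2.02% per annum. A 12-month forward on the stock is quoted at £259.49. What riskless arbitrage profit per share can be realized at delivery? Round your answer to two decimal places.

£12.38 per share

PV(dividends) I = 4.91·e^(−0.0202·10/12) = 4.8280
Fair forward F* = (S − I)·e^(rT) = (271.26 − 4.8280)·e^0.020200 = 266.4320 × 1.020405 = 271.8685
Market £259.49 < fair 271.8685: forward underpriced → reverse cash-and-carry (short the stock, invest proceeds at r, pay the dividends, go long the forward).
Profit at T = |F_mkt − F*| = |259.49 − 271.8685| = £12.38 per share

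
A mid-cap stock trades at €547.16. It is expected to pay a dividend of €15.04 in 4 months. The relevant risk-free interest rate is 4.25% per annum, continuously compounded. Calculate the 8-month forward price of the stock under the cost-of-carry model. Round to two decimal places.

€547.63

PV(dividends) I = 15.04·e^(−0.0425·4/12)
I = 14.8284
F = (S − I)·e^(rT) = (547.16 − 14.8284) · e^(0.0425·8/12)
= 532.3316 · e^0.028333 = 532.3316 × 1.028738 = €547.63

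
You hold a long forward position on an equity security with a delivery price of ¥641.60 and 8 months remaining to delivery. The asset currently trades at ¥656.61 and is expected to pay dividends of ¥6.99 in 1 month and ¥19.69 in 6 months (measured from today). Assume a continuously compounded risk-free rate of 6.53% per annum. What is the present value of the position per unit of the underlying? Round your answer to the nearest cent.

¥16.33

PV(remaining dividends) I = 6.99·e^(−0.0653·1/12) + 19.69·e^(−0.0653·6/12) = 26.0096
Current forward F = (S − I)·e^(rT) = (656.61 − 26.0096)·e^(0.0653·8/12) = 630.6004 × 1.044495 = 658.6590
Value (long) = (F − K)·e^(−rT) = (658.6590 − 641.60) × 0.957401 = 16.3323
Value = ¥16.33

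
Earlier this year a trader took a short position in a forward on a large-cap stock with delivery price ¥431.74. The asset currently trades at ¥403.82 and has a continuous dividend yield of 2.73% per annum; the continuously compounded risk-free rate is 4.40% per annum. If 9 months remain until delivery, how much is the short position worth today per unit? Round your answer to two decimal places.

Current fair forward for the remaining 9 months: F = S·e^((r − q)·T), (r − q) = 0.0440 − 0.0273 = 0.0167
F = 403.82 · e^(0.0167 × 9/12) = 403.82 × 1.012604 = 408.9097
Value of long forward = (F − K)·e^(−rT) = (408.9097 − 431.74) · e^(−0.0440·9/12)
= -22.8303 × 0.967539 = -22.09
Short position value = −(long value) = ¥22.09

¥22.09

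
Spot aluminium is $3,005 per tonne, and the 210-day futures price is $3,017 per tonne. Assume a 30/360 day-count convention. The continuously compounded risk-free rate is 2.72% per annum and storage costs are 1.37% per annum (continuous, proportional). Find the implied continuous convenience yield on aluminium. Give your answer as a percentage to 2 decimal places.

3.41%

F = S·e^((r+u−y)T) ⇒ (r+u−y) = ln(F/S)/T
ln(3017/3005) = 0.003985; /T ⇒ 0.006831
y = r + u − ln(F/S)/T = 0.0272 + 0.0137 − 0.006831 = 0.034069
y = 3.41%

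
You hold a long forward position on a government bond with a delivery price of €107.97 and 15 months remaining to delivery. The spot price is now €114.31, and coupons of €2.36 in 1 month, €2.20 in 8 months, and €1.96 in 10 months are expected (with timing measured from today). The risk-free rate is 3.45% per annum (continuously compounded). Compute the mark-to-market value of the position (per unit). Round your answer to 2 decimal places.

PV(remaining coupons) I = 2.36·e^(−0.0345·1/12) + 2.20·e^(−0.0345·8/12) + 1.96·e^(−0.0345·10/12) = 6.4077
Current forward F = (S − I)·e^(rT) = (114.31 − 6.4077)·e^(0.0345·15/12) = 107.9023 × 1.044068 = 112.6573
Value (long) = (F − K)·e^(−rT) = (112.6573 − 107.97) × 0.957792 = 4.4895
Value = €4.49

€4.49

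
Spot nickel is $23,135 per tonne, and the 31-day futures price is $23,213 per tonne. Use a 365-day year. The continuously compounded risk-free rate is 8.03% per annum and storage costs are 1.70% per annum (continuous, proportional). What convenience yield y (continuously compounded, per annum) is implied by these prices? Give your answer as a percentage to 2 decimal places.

F = S·e^((r+u−y)T) ⇒ (r+u−y) = ln(F/S)/T
ln(23213/23135) = 0.003366; /T ⇒ 0.039632
y = r + u − ln(F/S)/T = 0.0803 + 0.0170 − 0.039632 = 0.057668
y = 5.77%

5.77%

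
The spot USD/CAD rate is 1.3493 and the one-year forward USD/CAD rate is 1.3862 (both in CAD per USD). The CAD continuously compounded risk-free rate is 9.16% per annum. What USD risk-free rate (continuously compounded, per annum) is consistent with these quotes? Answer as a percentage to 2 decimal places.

6.46%

F = S·e^((r_CAD − r_USD)T) ⇒ r_USD = r_CAD − ln(F/S)/T
ln(1.3862/1.3493) = 0.026980; /(12/12) = 0.026980
r_USD = 0.0916 − 0.026980 = 0.064620
r_USD = 6.46%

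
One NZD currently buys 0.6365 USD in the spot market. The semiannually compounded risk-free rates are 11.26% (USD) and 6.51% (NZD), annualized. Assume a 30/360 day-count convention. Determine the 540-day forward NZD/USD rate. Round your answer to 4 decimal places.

0.6814

By covered interest parity, F = S · (1+r_USD/2)^(2T) / (1+r_NZD/2)^(2T)
= 0.6365 × 1.178588 / 1.100863 = 0.6365 × 1.070604
F = 0.6814 USD per NZD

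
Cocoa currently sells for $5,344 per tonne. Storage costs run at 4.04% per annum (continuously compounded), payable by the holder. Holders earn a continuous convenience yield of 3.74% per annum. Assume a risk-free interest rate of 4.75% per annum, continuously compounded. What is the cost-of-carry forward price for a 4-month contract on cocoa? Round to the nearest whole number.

Net carry = r + u − y = 0.0475 + 0.0404 − 0.0374 = 0.0505
F = S·e^((r+u−y)T) = 5344 · e^(0.0505 × 4/12) = 5344 · e^0.016833
= 5344 × 1.016975 = $5,435 per tonne

$5,435 per tonne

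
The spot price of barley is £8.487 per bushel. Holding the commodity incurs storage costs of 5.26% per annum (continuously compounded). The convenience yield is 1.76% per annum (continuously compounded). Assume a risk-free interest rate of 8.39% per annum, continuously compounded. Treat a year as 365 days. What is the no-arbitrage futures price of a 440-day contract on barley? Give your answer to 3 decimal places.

Net carry = r + u − y = 0.0839 + 0.0526 − 0.0176 = 0.1189
F = S·e^((r+u−y)T) = 8.487 · e^(0.1189 × 440/365) = 8.487 · e^0.143332
= 8.487 × 1.154113 = £9.795 per bushel

£9.795 per bushel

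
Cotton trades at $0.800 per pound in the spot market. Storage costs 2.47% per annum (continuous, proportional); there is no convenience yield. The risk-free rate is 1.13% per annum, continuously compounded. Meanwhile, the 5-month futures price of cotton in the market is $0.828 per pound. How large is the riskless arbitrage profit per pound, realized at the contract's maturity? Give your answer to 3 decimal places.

$0.016 per pound

Fair futures: F* = S·e^(carry·T), with carry = (r + u) = 0.0113 + 0.0247 = 0.0360
F* = 0.800 · e^(0.0360 × 5/12) = 0.800 · e^0.015000 = 0.800 × 1.015113 = $0.8121
Market $0.828 > fair $0.8121: forward overpriced → cash-and-carry (buy spot, short the forward).
At maturity, profit = |F_mkt − F*| = |0.828 − 0.8121| = $0.016 per pound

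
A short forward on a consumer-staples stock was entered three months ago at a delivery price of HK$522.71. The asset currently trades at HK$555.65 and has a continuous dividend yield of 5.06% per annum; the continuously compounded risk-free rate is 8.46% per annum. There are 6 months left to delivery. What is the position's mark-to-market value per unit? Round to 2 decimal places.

-HK$40.71

Current fair forward for the remaining 6 months: F = S·e^((r − q)·T), (r − q) = 0.0846 − 0.0506 = 0.0340
F = 555.65 · e^(0.0340 × 6/12) = 555.65 × 1.017145 = 565.1766
Value of long forward = (F − K)·e^(−rT) = (565.1766 − 522.71) · e^(−0.0846·6/12)
= 42.4666 × 0.958582 = 40.71
Short position value = −(long value) = -HK$40.71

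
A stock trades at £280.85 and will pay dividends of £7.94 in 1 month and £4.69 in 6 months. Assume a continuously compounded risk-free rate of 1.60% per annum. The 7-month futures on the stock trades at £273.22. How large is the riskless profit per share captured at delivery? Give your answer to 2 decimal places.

PV(dividends) I = 7.94·e^(−0.0160·1/12) + 4.69·e^(−0.0160·6/12) = 12.5821
Fair futures F* = (S − I)·e^(rT) = (280.85 − 12.5821)·e^0.009333 = 268.2679 × 1.009377 = 270.7834
Market £273.22 > fair 270.7834: forward overpriced → cash-and-carry (borrow at r, buy the stock and collect the dividends, short the forward).
Profit at T = |F_mkt − F*| = |273.22 − 270.7834| = £2.44 per share

£2.44 per share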